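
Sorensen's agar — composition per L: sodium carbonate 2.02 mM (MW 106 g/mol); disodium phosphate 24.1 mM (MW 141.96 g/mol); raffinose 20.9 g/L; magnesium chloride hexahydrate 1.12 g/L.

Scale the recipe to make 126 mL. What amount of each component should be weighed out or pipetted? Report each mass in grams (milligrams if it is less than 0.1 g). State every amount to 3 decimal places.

Working volume: 126 mL = 0.126 L.
sodium carbonate: 2.02 mmol/L × 106 mg/mmol × 0.126 L = 26.979 mg
disodium phosphate: 24.1 mmol/L × 141.96 g/mol × 0.126 L ÷ 1000 = 0.431 g
raffinose: 20.9 g/L × 0.126 L = 2.633 g
magnesium chloride hexahydrate: 1.12 g/L × 0.126 L = 0.141 g

sodium carbonate 26.979 mg; disodium phosphate 0.431 g; raffinose 2.633 g; magnesium chloride hexahydrate 0.141 g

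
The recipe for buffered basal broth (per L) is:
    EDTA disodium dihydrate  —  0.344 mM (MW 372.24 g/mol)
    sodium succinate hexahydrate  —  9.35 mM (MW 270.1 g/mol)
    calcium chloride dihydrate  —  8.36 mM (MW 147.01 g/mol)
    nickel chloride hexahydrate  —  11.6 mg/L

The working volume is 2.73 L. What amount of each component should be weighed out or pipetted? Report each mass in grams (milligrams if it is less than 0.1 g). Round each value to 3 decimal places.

Working volume: 2.73 L.
EDTA disodium dihydrate: 0.344 mmol/L × 372.24 g/mol × 2.73 L ÷ 1000 = 0.350 g
sodium succinate hexahydrate: 9.35 mmol/L × 270.1 g/mol × 2.73 L ÷ 1000 = 6.894 g
calcium chloride dihydrate: 8.36 mmol/L × 147.01 g/mol × 2.73 L ÷ 1000 = 3.355 g
nickel chloride hexahydrate: 11.6 mg/L × 2.73 L = 31.668 mg

EDTA disodium dihydrate 0.350 g; sodium succinate hexahydrate 6.894 g; calcium chloride dihydrate 3.355 g; nickel chloride hexahydrate 31.668 mg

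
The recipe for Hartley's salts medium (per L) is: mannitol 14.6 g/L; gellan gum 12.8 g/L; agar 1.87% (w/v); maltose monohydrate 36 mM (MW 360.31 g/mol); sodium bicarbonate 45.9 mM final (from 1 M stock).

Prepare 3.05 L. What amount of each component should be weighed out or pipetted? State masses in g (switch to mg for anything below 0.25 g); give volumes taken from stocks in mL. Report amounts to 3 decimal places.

mannitol 44.530 g; gellan gum 39.040 g; agar 57.035 g; maltose monohydrate 39.562 g; sodium bicarbonate 139.995 mL

Working volume: 3.05 L.
mannitol: 14.6 g/L × 3.05 L = 44.530 g
gellan gum: 12.8 g/L × 3.05 L = 39.040 g
agar: 1.87 g per 100 mL × 3050 mL ÷ 100 = 57.035 g
maltose monohydrate: 36 mmol/L × 360.31 g/mol × 3.05 L ÷ 1000 = 39.562 g
sodium bicarbonate: C1V1 = C2V2 → 45.9 mM × 3050 mL ÷ 1000 mM = 139.995 mL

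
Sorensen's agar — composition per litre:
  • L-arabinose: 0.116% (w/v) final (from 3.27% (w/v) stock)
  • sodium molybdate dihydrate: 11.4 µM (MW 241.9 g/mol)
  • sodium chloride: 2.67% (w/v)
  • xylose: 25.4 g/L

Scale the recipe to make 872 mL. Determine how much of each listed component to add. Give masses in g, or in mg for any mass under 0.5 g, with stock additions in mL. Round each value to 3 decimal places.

Working volume: 872 mL = 0.872 L.
L-arabinose: C1V1 = C2V2 → 0.116% ÷ 3.27% × 872 mL = 30.933 mL
sodium molybdate dihydrate: 11.4 µmol/L × 241.9 g/mol × 0.872 L ÷ 1000 = 2.405 mg
sodium chloride: 2.67 g per 100 mL × 872 mL ÷ 100 = 23.282 g
xylose: 25.4 g/L × 0.872 L = 22.149 g

L-arabinose 30.933 mL; sodium molybdate dihydrate 2.405 mg; sodium chloride 23.282 g; xylose 22.149 g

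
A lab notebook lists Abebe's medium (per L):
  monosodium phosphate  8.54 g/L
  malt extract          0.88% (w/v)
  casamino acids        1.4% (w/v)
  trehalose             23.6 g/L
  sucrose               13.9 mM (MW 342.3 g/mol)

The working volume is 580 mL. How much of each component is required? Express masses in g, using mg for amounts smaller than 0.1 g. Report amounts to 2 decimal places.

monosodium phosphate 4.95 g; malt extract 5.10 g; casamino acids 8.12 g; trehalose 13.69 g; sucrose 2.76 g

Working volume: 580 mL = 0.58 L.
monosodium phosphate: 8.54 g/L × 0.58 L = 4.95 g
malt extract: 0.88 g per 100 mL × 580 mL ÷ 100 = 5.10 g
casamino acids: 1.4% w/v = 14 g/L → 14 × 0.58 L = 8.12 g
trehalose: 23.6 g/L × 0.58 L = 13.69 g
sucrose: 13.9 mmol/L × 342.3 g/mol × 0.58 L ÷ 1000 = 2.76 g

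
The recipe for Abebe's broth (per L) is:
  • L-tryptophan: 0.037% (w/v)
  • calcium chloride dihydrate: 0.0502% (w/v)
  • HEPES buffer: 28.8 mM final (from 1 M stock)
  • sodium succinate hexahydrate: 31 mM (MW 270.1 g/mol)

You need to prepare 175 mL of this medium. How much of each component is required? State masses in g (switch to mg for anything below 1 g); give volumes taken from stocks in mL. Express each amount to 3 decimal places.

Target volume = 175 mL = 0.175 L.
L-tryptophan: 0.037 g per 100 mL × 175 mL ÷ 100 = 0.06475 g = 64.750 mg
calcium chloride dihydrate: 0.0502% w/v = 0.502 g/L → 0.502 × 0.175 L = 0.08785 g = 87.850 mg
HEPES buffer: C1V1 = C2V2 → 28.8 mM × 175 mL ÷ 1000 mM = 5.040 mL
sodium succinate hexahydrate: 31 mmol/L × 270.1 g/mol × 0.175 L ÷ 1000 = 1.465 g

L-tryptophan 64.750 mg; calcium chloride dihydrate 87.850 mg; HEPES buffer 5.040 mL; sodium succinate hexahydrate 1.465 g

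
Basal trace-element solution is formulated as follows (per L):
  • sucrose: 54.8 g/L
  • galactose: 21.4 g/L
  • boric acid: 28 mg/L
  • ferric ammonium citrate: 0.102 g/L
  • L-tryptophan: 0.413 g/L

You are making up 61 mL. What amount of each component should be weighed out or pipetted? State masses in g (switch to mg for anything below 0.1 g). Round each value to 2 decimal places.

sucrose 3.34 g; galactose 1.31 g; boric acid 1.71 mg; ferric ammonium citrate 6.22 mg; L-tryptophan 25.19 mg

Working volume: 61 mL = 0.061 L.
sucrose: 54.8 g/L × 0.061 L = 3.34 g
galactose: 21.4 g/L × 0.061 L = 1.31 g
boric acid: 28 mg/L × 0.061 L = 1.71 mg
ferric ammonium citrate: 0.102 g/L × 0.061 L = 0.006222 g = 6.22 mg
L-tryptophan: 0.413 g/L × 0.061 L = 0.025193 g = 25.19 mg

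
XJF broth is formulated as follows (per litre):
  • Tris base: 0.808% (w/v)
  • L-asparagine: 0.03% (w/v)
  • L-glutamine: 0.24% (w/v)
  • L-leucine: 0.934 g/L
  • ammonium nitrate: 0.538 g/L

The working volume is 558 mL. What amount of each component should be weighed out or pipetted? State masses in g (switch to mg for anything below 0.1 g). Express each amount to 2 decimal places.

Tris base 4.51 g; L-asparagine 0.17 g; L-glutamine 1.34 g; L-leucine 0.52 g; ammonium nitrate 0.30 g

Scale factor relative to 1 L: 0.558.
Tris base: 0.808 g per 100 mL × 558 mL ÷ 100 = 4.51 g
L-asparagine: 0.03% w/v = 0.3 g/L → 0.3 × 0.558 L = 0.17 g
L-glutamine: 0.24% w/v = 2.4 g/L → 2.4 × 0.558 L = 1.34 g
L-leucine: 0.934 g/L × 0.558 L = 0.52 g
ammonium nitrate: 0.538 g/L × 0.558 L = 0.30 g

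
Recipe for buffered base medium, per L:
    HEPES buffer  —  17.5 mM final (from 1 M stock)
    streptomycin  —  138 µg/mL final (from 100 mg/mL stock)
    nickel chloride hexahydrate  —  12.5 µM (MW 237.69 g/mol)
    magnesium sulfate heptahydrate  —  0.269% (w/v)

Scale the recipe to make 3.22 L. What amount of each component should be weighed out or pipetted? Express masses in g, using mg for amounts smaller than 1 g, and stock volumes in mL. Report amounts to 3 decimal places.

HEPES buffer 56.350 mL; streptomycin 4.444 mL; nickel chloride hexahydrate 9.567 mg; magnesium sulfate heptahydrate 8.662 g

Scale factor relative to 1 L: 3.22.
HEPES buffer: V = C2·V2/C1 = 17.5 mM × 3220 mL ÷ 1000 mM = 56.350 mL
streptomycin: C1V1 = C2V2 → 138 µg/mL × 3220 mL ÷ 100000 µg/mL = 4.444 mL
nickel chloride hexahydrate: 12.5 µmol/L × 237.69 g/mol × 3.22 L ÷ 1000 = 9.567 mg
magnesium sulfate heptahydrate: 0.269 g per 100 mL × 3220 mL ÷ 100 = 8.662 g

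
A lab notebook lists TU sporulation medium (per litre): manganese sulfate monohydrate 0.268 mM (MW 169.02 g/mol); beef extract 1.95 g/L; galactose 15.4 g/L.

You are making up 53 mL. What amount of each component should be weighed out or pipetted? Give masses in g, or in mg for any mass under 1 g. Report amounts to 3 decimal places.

Target volume = 53 mL = 0.053 L.
manganese sulfate monohydrate: 0.268 mmol/L × 169.02 mg/mmol × 0.053 L = 2.401 mg
beef extract: 1.95 g/L × 0.053 L = 0.10335 g = 103.350 mg
galactose: 15.4 g/L × 0.053 L = 0.8162 g = 816.200 mg

manganese sulfate monohydrate 2.401 mg; beef extract 103.350 mg; galactose 816.200 mg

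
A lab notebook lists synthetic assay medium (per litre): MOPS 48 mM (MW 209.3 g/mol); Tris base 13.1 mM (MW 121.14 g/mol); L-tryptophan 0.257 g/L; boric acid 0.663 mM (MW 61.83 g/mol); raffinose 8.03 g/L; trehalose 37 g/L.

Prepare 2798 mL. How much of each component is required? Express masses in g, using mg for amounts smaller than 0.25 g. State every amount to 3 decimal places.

MOPS 28.110 g; Tris base 4.440 g; L-tryptophan 0.719 g; boric acid 114.699 mg; raffinose 22.468 g; trehalose 103.526 g

Target volume = 2798 mL = 2.798 L.
MOPS: 48 mmol/L × 209.3 g/mol × 2.798 L ÷ 1000 = 28.110 g
Tris base: 13.1 mmol/L × 121.14 g/mol × 2.798 L ÷ 1000 = 4.440 g
L-tryptophan: 0.257 g/L × 2.798 L = 0.719 g
boric acid: 0.663 mmol/L × 61.83 mg/mmol × 2.798 L = 114.699 mg
raffinose: 8.03 g/L × 2.798 L = 22.468 g
trehalose: 37 g/L × 2.798 L = 103.526 g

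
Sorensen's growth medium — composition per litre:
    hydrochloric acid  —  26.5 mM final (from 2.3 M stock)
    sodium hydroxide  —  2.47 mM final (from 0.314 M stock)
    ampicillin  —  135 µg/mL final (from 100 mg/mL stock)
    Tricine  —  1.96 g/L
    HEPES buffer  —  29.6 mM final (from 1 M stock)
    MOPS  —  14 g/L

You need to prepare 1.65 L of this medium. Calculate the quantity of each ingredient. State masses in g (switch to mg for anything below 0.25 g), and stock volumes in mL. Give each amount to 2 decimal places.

hydrochloric acid 19.01 mL; sodium hydroxide 12.98 mL; ampicillin 2.23 mL; Tricine 3.23 g; HEPES buffer 48.84 mL; MOPS 23.10 g

Working volume: 1.65 L.
hydrochloric acid: V = C2·V2/C1 = 26.5 mM × 1650 mL ÷ 2300 mM = 19.01 mL
sodium hydroxide: V = C2·V2/C1 = 2.47 mM × 1650 mL ÷ 314 mM = 12.98 mL
ampicillin: V = C2·V2/C1 = 135 µg/mL × 1650 mL ÷ 100000 µg/mL = 2.23 mL
Tricine: 1.96 g/L × 1.65 L = 3.23 g
HEPES buffer: dilute stock: 29.6 mM × 1650 mL ÷ 1000 mM = 48.84 mL
MOPS: 14 g/L × 1.65 L = 23.10 g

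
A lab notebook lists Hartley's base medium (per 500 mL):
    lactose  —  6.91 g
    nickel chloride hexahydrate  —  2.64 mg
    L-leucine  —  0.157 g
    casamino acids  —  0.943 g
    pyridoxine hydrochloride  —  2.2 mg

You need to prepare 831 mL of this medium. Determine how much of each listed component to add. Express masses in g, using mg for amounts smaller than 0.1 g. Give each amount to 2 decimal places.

lactose 11.48 g; nickel chloride hexahydrate 4.39 mg; L-leucine 0.26 g; casamino acids 1.57 g; pyridoxine hydrochloride 3.66 mg

Scale factor = 831 mL / 500 mL = 1.662.
lactose: 6.91 g × (831 mL / 500 mL) = 11.48 g
nickel chloride hexahydrate: 2.64 mg × (831 mL / 500 mL) = 4.39 mg
L-leucine: 0.157 g × (831 mL / 500 mL) = 0.26 g
casamino acids: 0.943 g × (831 mL / 500 mL) = 1.57 g
pyridoxine hydrochloride: 2.2 mg × (831 mL / 500 mL) = 3.66 mg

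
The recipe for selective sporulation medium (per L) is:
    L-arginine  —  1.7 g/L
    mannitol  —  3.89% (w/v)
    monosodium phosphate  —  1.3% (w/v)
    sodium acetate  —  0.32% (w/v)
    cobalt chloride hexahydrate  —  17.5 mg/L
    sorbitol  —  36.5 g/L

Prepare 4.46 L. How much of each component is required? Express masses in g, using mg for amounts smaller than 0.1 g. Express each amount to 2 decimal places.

Working volume: 4.46 L.
L-arginine: 1.7 g/L × 4.46 L = 7.58 g
mannitol: 3.89 g per 100 mL × 4460 mL ÷ 100 = 173.49 g
monosodium phosphate: 1.3 g per 100 mL × 4460 mL ÷ 100 = 57.98 g
sodium acetate: 0.32% w/v = 3.2 g/L → 3.2 × 4.46 L = 14.27 g
cobalt chloride hexahydrate: 17.5 mg/L × 4.46 L = 78.05 mg
sorbitol: 36.5 g/L × 4.46 L = 162.79 g

L-arginine 7.58 g; mannitol 173.49 g; monosodium phosphate 57.98 g; sodium acetate 14.27 g; cobalt chloride hexahydrate 78.05 mg; sorbitol 162.79 g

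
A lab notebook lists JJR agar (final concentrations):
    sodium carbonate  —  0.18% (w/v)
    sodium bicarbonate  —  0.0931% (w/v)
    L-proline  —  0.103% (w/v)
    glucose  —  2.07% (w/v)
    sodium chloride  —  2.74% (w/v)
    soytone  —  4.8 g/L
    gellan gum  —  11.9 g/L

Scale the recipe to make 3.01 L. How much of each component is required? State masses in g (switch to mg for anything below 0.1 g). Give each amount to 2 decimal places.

Working volume: 3.01 L.
sodium carbonate: 0.18 g per 100 mL × 3010 mL ÷ 100 = 5.42 g
sodium bicarbonate: 0.0931 g per 100 mL × 3010 mL ÷ 100 = 2.80 g
L-proline: 0.103 g per 100 mL × 3010 mL ÷ 100 = 3.10 g
glucose: 2.07 g per 100 mL × 3010 mL ÷ 100 = 62.31 g
sodium chloride: 2.74 g per 100 mL × 3010 mL ÷ 100 = 82.47 g
soytone: 4.8 g/L × 3.01 L = 14.45 g
gellan gum: 11.9 g/L × 3.01 L = 35.82 g

sodium carbonate 5.42 g; sodium bicarbonate 2.80 g; L-proline 3.10 g; glucose 62.31 g; sodium chloride 82.47 g; soytone 14.45 g; gellan gum 35.82 g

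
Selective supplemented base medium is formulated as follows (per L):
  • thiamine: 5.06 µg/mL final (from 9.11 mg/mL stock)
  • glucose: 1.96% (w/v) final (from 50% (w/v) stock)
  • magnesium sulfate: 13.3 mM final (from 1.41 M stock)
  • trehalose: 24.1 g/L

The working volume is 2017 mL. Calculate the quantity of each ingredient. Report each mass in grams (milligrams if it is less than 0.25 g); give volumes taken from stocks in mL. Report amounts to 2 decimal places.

Scale factor relative to 1 L: 2.017.
thiamine: V = C2·V2/C1 = 5.06 µg/mL × 2017 mL ÷ 9110 µg/mL = 1.12 mL
glucose: C1V1 = C2V2 → 1.96% ÷ 50% × 2017 mL = 79.07 mL
magnesium sulfate: V = C2·V2/C1 = 13.3 mM × 2017 mL ÷ 1410 mM = 19.03 mL
trehalose: 24.1 g/L × 2.017 L = 48.61 g

thiamine 1.12 mL; glucose 79.07 mL; magnesium sulfate 19.03 mL; trehalose 48.61 g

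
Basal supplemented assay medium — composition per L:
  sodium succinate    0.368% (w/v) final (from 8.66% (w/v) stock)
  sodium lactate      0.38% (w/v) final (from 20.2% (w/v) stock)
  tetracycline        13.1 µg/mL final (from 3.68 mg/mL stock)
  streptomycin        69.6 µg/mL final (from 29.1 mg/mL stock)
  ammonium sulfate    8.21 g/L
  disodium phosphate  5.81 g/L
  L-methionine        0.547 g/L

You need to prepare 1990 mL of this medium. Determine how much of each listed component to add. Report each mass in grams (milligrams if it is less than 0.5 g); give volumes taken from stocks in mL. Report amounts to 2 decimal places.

Scale factor relative to 1 L: 1.99.
sodium succinate: dilute stock: 0.368% ÷ 8.66% × 1990 mL = 84.56 mL
sodium lactate: dilute stock: 0.38% ÷ 20.2% × 1990 mL = 37.44 mL
tetracycline: C1V1 = C2V2 → 13.1 µg/mL × 1990 mL ÷ 3680 µg/mL = 7.08 mL
streptomycin: V = C2·V2/C1 = 69.6 µg/mL × 1990 mL ÷ 29100 µg/mL = 4.76 mL
ammonium sulfate: 8.21 g/L × 1.99 L = 16.34 g
disodium phosphate: 5.81 g/L × 1.99 L = 11.56 g
L-methionine: 0.547 g/L × 1.99 L = 1.09 g

sodium succinate 84.56 mL; sodium lactate 37.44 mL; tetracycline 7.08 mL; streptomycin 4.76 mL; ammonium sulfate 16.34 g; disodium phosphate 11.56 g; L-methionine 1.09 g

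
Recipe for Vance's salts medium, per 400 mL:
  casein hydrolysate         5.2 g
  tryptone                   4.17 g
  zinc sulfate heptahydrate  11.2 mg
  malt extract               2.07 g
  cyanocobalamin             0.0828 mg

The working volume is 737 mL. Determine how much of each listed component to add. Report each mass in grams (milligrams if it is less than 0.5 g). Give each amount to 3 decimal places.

Scale factor = 737 mL / 400 mL = 1.8425.
casein hydrolysate: 5.2 g × (737 mL / 400 mL) = 9.581 g
tryptone: 4.17 g × (737 mL / 400 mL) = 7.683 g
zinc sulfate heptahydrate: 11.2 mg × (737 mL / 400 mL) = 20.636 mg
malt extract: 2.07 g × (737 mL / 400 mL) = 3.814 g
cyanocobalamin: 0.0828 mg × (737 mL / 400 mL) = 0.153 mg

casein hydrolysate 9.581 g; tryptone 7.683 g; zinc sulfate heptahydrate 20.636 mg; malt extract 3.814 g; cyanocobalamin 0.153 mg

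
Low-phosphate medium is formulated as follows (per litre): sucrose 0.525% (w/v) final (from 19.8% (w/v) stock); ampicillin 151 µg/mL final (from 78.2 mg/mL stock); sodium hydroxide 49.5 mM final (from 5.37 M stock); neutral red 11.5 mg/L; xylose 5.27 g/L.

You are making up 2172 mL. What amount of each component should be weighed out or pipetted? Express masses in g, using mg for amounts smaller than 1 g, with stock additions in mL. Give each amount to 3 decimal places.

sucrose 57.591 mL; ampicillin 4.194 mL; sodium hydroxide 20.021 mL; neutral red 24.978 mg; xylose 11.446 g

Target volume = 2172 mL = 2.172 L.
sucrose: dilute stock: 0.525% ÷ 19.8% × 2172 mL = 57.591 mL
ampicillin: V = C2·V2/C1 = 151 µg/mL × 2172 mL ÷ 78200 µg/mL = 4.194 mL
sodium hydroxide: V = C2·V2/C1 = 49.5 mM × 2172 mL ÷ 5370 mM = 20.021 mL
neutral red: 11.5 mg/L × 2.172 L = 24.978 mg
xylose: 5.27 g/L × 2.172 L = 11.446 g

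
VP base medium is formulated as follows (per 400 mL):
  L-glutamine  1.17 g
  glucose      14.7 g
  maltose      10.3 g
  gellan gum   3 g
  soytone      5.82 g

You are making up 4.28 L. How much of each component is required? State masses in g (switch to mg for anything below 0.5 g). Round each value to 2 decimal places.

Ratio of target to recipe volume: 4280 / 400 = 10.7.
L-glutamine: 1.17 g × (4280 mL / 400 mL) = 12.52 g
glucose: 14.7 g × (4280 mL / 400 mL) = 157.29 g
maltose: 10.3 g × (4280 mL / 400 mL) = 110.21 g
gellan gum: 3 g × (4280 mL / 400 mL) = 32.10 g
soytone: 5.82 g × (4280 mL / 400 mL) = 62.27 g

L-glutamine 12.52 g; glucose 157.29 g; maltose 110.21 g; gellan gum 32.10 g; soytone 62.27 g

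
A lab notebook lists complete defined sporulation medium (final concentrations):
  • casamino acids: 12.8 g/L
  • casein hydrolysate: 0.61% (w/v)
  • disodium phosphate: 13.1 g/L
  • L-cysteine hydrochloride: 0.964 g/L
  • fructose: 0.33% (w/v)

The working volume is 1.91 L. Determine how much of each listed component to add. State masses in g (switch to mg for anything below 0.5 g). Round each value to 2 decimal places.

Scale factor relative to 1 L: 1.91.
casamino acids: 12.8 g/L × 1.91 L = 24.45 g
casein hydrolysate: 0.61 g per 100 mL × 1910 mL ÷ 100 = 11.65 g
disodium phosphate: 13.1 g/L × 1.91 L = 25.02 g
L-cysteine hydrochloride: 0.964 g/L × 1.91 L = 1.84 g
fructose: 0.33 g per 100 mL × 1910 mL ÷ 100 = 6.30 g

casamino acids 24.45 g; casein hydrolysate 11.65 g; disodium phosphate 25.02 g; L-cysteine hydrochloride 1.84 g; fructose 6.30 g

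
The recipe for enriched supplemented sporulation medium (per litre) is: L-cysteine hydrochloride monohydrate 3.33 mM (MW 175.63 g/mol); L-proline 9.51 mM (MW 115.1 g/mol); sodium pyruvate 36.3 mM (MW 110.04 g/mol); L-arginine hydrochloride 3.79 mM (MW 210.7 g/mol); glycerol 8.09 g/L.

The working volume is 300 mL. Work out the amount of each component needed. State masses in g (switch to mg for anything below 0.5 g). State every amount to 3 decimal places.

Target volume = 300 mL = 0.3 L.
L-cysteine hydrochloride monohydrate: 3.33 mmol/L × 175.63 mg/mmol × 0.3 L = 175.454 mg
L-proline: 9.51 mmol/L × 115.1 mg/mmol × 0.3 L = 328.380 mg
sodium pyruvate: 36.3 mmol/L × 110.04 g/mol × 0.3 L ÷ 1000 = 1.198 g
L-arginine hydrochloride: 3.79 mmol/L × 210.7 mg/mmol × 0.3 L = 239.566 mg
glycerol: 8.09 g/L × 0.3 L = 2.427 g

L-cysteine hydrochloride monohydrate 175.454 mg; L-proline 328.380 mg; sodium pyruvate 1.198 g; L-arginine hydrochloride 239.566 mg; glycerol 2.427 g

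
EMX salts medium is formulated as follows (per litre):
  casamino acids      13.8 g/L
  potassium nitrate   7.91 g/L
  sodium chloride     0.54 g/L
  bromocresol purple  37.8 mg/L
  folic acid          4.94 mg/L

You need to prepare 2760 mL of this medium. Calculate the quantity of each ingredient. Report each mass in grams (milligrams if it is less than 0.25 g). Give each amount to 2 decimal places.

Scale factor relative to 1 L: 2.76.
casamino acids: 13.8 g/L × 2.76 L = 38.09 g
potassium nitrate: 7.91 g/L × 2.76 L = 21.83 g
sodium chloride: 0.54 g/L × 2.76 L = 1.49 g
bromocresol purple: 37.8 mg/L × 2.76 L = 104.33 mg
folic acid: 4.94 mg/L × 2.76 L = 13.63 mg

casamino acids 38.09 g; potassium nitrate 21.83 g; sodium chloride 1.49 g; bromocresol purple 104.33 mg; folic acid 13.63 mg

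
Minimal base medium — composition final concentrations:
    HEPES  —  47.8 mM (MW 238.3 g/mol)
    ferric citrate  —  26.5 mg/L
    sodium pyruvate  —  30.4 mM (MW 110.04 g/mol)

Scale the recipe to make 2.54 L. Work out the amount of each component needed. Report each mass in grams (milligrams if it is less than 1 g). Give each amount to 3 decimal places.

HEPES 28.932 g; ferric citrate 67.310 mg; sodium pyruvate 8.497 g

Scale factor relative to 1 L: 2.54.
HEPES: 47.8 mmol/L × 238.3 g/mol × 2.54 L ÷ 1000 = 28.932 g
ferric citrate: 26.5 mg/L × 2.54 L = 67.310 mg
sodium pyruvate: 30.4 mmol/L × 110.04 g/mol × 2.54 L ÷ 1000 = 8.497 g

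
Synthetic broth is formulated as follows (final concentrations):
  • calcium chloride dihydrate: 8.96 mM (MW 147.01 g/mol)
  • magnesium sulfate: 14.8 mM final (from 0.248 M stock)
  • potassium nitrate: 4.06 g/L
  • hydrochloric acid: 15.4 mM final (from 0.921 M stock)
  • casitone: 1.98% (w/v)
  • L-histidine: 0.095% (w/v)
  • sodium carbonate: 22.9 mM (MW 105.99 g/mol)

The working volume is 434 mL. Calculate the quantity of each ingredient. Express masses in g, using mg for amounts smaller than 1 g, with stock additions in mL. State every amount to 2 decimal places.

Working volume: 434 mL = 0.434 L.
calcium chloride dihydrate: 8.96 mmol/L × 147.01 mg/mmol × 0.434 L = 571.67 mg
magnesium sulfate: V = C2·V2/C1 = 14.8 mM × 434 mL ÷ 248 mM = 25.90 mL
potassium nitrate: 4.06 g/L × 0.434 L = 1.76 g
hydrochloric acid: dilute stock: 15.4 mM × 434 mL ÷ 921 mM = 7.26 mL
casitone: 1.98% w/v = 19.8 g/L → 19.8 × 0.434 L = 8.59 g
L-histidine: 0.095% w/v = 0.95 g/L → 0.95 × 0.434 L = 0.4123 g = 412.30 mg
sodium carbonate: 22.9 mmol/L × 105.99 g/mol × 0.434 L ÷ 1000 = 1.05 g

calcium chloride dihydrate 571.67 mg; magnesium sulfate 25.90 mL; potassium nitrate 1.76 g; hydrochloric acid 7.26 mL; casitone 8.59 g; L-histidine 412.30 mg; sodium carbonate 1.05 g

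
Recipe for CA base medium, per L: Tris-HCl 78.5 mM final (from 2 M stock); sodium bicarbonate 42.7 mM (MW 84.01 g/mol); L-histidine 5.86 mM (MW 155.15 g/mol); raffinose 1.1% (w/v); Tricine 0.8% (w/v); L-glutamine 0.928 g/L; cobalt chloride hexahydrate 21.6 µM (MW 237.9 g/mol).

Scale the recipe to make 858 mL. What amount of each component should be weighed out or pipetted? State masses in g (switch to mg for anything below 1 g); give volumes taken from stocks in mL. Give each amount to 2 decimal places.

Scale factor relative to 1 L: 0.858.
Tris-HCl: C1V1 = C2V2 → 78.5 mM × 858 mL ÷ 2000 mM = 33.68 mL
sodium bicarbonate: 42.7 mmol/L × 84.01 g/mol × 0.858 L ÷ 1000 = 3.08 g
L-histidine: 5.86 mmol/L × 155.15 mg/mmol × 0.858 L = 780.08 mg
raffinose: 1.1 g per 100 mL × 858 mL ÷ 100 = 9.44 g
Tricine: 0.8% w/v = 8 g/L → 8 × 0.858 L = 6.86 g
L-glutamine: 0.928 g/L × 0.858 L = 0.796224 g = 796.22 mg
cobalt chloride hexahydrate: 21.6 µmol/L × 237.9 g/mol × 0.858 L ÷ 1000 = 4.41 mg

Tris-HCl 33.68 mL; sodium bicarbonate 3.08 g; L-histidine 780.08 mg; raffinose 9.44 g; Tricine 6.86 g; L-glutamine 796.22 mg; cobalt chloride hexahydrate 4.41 mg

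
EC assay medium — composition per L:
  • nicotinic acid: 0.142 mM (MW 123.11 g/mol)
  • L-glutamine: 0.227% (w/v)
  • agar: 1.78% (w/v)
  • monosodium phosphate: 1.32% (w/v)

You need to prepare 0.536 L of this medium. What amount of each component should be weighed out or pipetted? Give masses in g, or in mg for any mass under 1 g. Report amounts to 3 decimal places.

Scale factor relative to 1 L: 0.536.
nicotinic acid: 0.142 mmol/L × 123.11 mg/mmol × 0.536 L = 9.370 mg
L-glutamine: 0.227 g per 100 mL × 536 mL ÷ 100 = 1.217 g
agar: 1.78 g per 100 mL × 536 mL ÷ 100 = 9.541 g
monosodium phosphate: 1.32 g per 100 mL × 536 mL ÷ 100 = 7.075 g

nicotinic acid 9.370 mg; L-glutamine 1.217 g; agar 9.541 g; monosodium phosphate 7.075 g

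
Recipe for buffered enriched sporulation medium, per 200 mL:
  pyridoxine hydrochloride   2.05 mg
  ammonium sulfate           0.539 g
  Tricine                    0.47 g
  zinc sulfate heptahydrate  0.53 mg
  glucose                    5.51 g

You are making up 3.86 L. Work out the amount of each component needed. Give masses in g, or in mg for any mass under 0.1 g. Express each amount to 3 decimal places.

pyridoxine hydrochloride 39.565 mg; ammonium sulfate 10.403 g; Tricine 9.071 g; zinc sulfate heptahydrate 10.229 mg; glucose 106.343 g

Scale factor = 3860 mL / 200 mL = 19.3.
pyridoxine hydrochloride: 2.05 mg × (3860 mL / 200 mL) = 39.565 mg
ammonium sulfate: 0.539 g × (3860 mL / 200 mL) = 10.403 g
Tricine: 0.47 g × (3860 mL / 200 mL) = 9.071 g
zinc sulfate heptahydrate: 0.53 mg × (3860 mL / 200 mL) = 10.229 mg
glucose: 5.51 g × (3860 mL / 200 mL) = 106.343 g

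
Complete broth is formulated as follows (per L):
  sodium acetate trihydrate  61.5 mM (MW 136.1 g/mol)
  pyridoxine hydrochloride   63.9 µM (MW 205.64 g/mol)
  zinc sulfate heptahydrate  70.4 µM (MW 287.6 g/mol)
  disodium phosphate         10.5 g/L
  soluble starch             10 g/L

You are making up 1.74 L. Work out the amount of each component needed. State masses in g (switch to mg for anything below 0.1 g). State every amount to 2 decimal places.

sodium acetate trihydrate 14.56 g; pyridoxine hydrochloride 22.86 mg; zinc sulfate heptahydrate 35.23 mg; disodium phosphate 18.27 g; soluble starch 17.40 g

Working volume: 1.74 L.
sodium acetate trihydrate: 61.5 mmol/L × 136.1 g/mol × 1.74 L ÷ 1000 = 14.56 g
pyridoxine hydrochloride: 63.9 µmol/L × 205.64 g/mol × 1.74 L ÷ 1000 = 22.86 mg
zinc sulfate heptahydrate: 70.4 µmol/L × 287.6 g/mol × 1.74 L ÷ 1000 = 35.23 mg
disodium phosphate: 10.5 g/L × 1.74 L = 18.27 g
soluble starch: 10 g/L × 1.74 L = 17.40 g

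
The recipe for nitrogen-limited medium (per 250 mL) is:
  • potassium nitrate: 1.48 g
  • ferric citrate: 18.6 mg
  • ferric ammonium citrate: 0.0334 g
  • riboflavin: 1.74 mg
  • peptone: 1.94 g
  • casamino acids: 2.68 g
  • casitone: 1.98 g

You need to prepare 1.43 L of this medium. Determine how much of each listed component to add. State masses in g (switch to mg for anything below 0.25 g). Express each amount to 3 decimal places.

potassium nitrate 8.466 g; ferric citrate 106.392 mg; ferric ammonium citrate 191.048 mg; riboflavin 9.953 mg; peptone 11.097 g; casamino acids 15.330 g; casitone 11.326 g

Scale factor = 1430 mL / 250 mL = 5.72.
potassium nitrate: 1.48 g × (1430 mL / 250 mL) = 8.466 g
ferric citrate: 18.6 mg × (1430 mL / 250 mL) = 106.392 mg
ferric ammonium citrate: 0.0334 g × (1430 mL / 250 mL) = 0.191048 g = 191.048 mg
riboflavin: 1.74 mg × (1430 mL / 250 mL) = 9.953 mg
peptone: 1.94 g × (1430 mL / 250 mL) = 11.097 g
casamino acids: 2.68 g × (1430 mL / 250 mL) = 15.330 g
casitone: 1.98 g × (1430 mL / 250 mL) = 11.326 g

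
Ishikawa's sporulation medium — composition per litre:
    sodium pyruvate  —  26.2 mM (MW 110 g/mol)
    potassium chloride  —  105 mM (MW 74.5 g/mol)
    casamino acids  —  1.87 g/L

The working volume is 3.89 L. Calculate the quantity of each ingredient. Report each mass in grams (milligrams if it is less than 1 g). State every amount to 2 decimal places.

sodium pyruvate 11.21 g; potassium chloride 30.43 g; casamino acids 7.27 g

Scale factor relative to 1 L: 3.89.
sodium pyruvate: 26.2 mmol/L × 110 g/mol × 3.89 L ÷ 1000 = 11.21 g
potassium chloride: 105 mmol/L × 74.5 g/mol × 3.89 L ÷ 1000 = 30.43 g
casamino acids: 1.87 g/L × 3.89 L = 7.27 g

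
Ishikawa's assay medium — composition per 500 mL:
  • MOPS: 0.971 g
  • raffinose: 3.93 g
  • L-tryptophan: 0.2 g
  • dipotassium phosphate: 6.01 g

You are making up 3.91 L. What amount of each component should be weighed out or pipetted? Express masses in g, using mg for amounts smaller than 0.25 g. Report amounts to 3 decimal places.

MOPS 7.593 g; raffinose 30.733 g; L-tryptophan 1.564 g; dipotassium phosphate 46.998 g

Ratio of target to recipe volume: 3910 / 500 = 7.82.
MOPS: 0.971 g × (3910 mL / 500 mL) = 7.593 g
raffinose: 3.93 g × (3910 mL / 500 mL) = 30.733 g
L-tryptophan: 0.2 g × (3910 mL / 500 mL) = 1.564 g
dipotassium phosphate: 6.01 g × (3910 mL / 500 mL) = 46.998 g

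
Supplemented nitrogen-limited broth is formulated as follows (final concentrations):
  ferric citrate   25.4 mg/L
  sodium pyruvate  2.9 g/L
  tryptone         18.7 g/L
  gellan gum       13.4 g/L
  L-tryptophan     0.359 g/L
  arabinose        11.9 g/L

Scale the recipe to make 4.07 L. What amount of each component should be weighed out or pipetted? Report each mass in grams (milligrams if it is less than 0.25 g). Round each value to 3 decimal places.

ferric citrate 103.378 mg; sodium pyruvate 11.803 g; tryptone 76.109 g; gellan gum 54.538 g; L-tryptophan 1.461 g; arabinose 48.433 g

Working volume: 4.07 L.
ferric citrate: 25.4 mg/L × 4.07 L = 103.378 mg
sodium pyruvate: 2.9 g/L × 4.07 L = 11.803 g
tryptone: 18.7 g/L × 4.07 L = 76.109 g
gellan gum: 13.4 g/L × 4.07 L = 54.538 g
L-tryptophan: 0.359 g/L × 4.07 L = 1.461 g
arabinose: 11.9 g/L × 4.07 L = 48.433 g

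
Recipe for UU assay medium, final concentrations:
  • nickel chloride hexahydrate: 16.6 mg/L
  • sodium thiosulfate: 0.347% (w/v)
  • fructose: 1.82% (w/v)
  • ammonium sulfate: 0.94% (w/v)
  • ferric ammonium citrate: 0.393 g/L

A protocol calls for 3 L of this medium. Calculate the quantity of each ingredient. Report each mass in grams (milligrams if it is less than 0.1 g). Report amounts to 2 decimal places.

Working volume: 3 L.
nickel chloride hexahydrate: 16.6 mg/L × 3 L = 49.80 mg
sodium thiosulfate: 0.347% w/v = 3.47 g/L → 3.47 × 3 L = 10.41 g
fructose: 1.82% w/v = 18.2 g/L → 18.2 × 3 L = 54.60 g
ammonium sulfate: 0.94% w/v = 9.4 g/L → 9.4 × 3 L = 28.20 g
ferric ammonium citrate: 0.393 g/L × 3 L = 1.18 g

nickel chloride hexahydrate 49.80 mg; sodium thiosulfate 10.41 g; fructose 54.60 g; ammonium sulfate 28.20 g; ferric ammonium citrate 1.18 g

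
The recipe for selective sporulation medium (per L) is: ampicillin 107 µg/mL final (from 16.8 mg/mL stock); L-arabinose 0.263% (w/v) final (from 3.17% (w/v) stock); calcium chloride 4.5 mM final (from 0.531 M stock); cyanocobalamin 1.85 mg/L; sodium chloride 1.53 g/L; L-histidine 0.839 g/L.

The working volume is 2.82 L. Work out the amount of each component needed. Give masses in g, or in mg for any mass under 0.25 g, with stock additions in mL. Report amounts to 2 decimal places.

Scale factor relative to 1 L: 2.82.
ampicillin: C1V1 = C2V2 → 107 µg/mL × 2820 mL ÷ 16800 µg/mL = 17.96 mL
L-arabinose: dilute stock: 0.263% ÷ 3.17% × 2820 mL = 233.96 mL
calcium chloride: C1V1 = C2V2 → 4.5 mM × 2820 mL ÷ 531 mM = 23.90 mL
cyanocobalamin: 1.85 mg/L × 2.82 L = 5.22 mg
sodium chloride: 1.53 g/L × 2.82 L = 4.31 g
L-histidine: 0.839 g/L × 2.82 L = 2.37 g

ampicillin 17.96 mL; L-arabinose 233.96 mL; calcium chloride 23.90 mL; cyanocobalamin 5.22 mg; sodium chloride 4.31 g; L-histidine 2.37 g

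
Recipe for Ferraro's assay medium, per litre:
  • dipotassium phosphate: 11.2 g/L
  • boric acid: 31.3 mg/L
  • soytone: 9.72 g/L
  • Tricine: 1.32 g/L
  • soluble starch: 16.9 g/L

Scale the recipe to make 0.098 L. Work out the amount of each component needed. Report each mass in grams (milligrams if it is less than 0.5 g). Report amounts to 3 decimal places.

Scale factor relative to 1 L: 0.098.
dipotassium phosphate: 11.2 g/L × 0.098 L = 1.098 g
boric acid: 31.3 mg/L × 0.098 L = 3.067 mg
soytone: 9.72 g/L × 0.098 L = 0.953 g
Tricine: 1.32 g/L × 0.098 L = 0.12936 g = 129.360 mg
soluble starch: 16.9 g/L × 0.098 L = 1.656 g

dipotassium phosphate 1.098 g; boric acid 3.067 mg; soytone 0.953 g; Tricine 129.360 mg; soluble starch 1.656 g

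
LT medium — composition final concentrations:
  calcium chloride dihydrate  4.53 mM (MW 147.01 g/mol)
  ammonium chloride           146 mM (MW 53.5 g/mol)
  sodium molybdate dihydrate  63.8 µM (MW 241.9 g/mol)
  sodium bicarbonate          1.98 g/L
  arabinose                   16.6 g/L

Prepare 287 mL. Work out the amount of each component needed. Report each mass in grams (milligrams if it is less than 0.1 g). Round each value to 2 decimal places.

calcium chloride dihydrate 0.19 g; ammonium chloride 2.24 g; sodium molybdate dihydrate 4.43 mg; sodium bicarbonate 0.57 g; arabinose 4.76 g

Target volume = 287 mL = 0.287 L.
calcium chloride dihydrate: 4.53 mmol/L × 147.01 g/mol × 0.287 L ÷ 1000 = 0.19 g
ammonium chloride: 146 mmol/L × 53.5 g/mol × 0.287 L ÷ 1000 = 2.24 g
sodium molybdate dihydrate: 63.8 µmol/L × 241.9 g/mol × 0.287 L ÷ 1000 = 4.43 mg
sodium bicarbonate: 1.98 g/L × 0.287 L = 0.57 g
arabinose: 16.6 g/L × 0.287 L = 4.76 g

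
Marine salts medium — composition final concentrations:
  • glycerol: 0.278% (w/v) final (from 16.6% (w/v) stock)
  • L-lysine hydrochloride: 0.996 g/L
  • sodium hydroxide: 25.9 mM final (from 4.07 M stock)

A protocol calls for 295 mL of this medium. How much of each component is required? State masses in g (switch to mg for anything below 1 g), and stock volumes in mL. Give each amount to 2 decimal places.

glycerol 4.94 mL; L-lysine hydrochloride 293.82 mg; sodium hydroxide 1.88 mL

Scale factor relative to 1 L: 0.295.
glycerol: C1V1 = C2V2 → 0.278% ÷ 16.6% × 295 mL = 4.94 mL
L-lysine hydrochloride: 0.996 g/L × 0.295 L = 0.29382 g = 293.82 mg
sodium hydroxide: dilute stock: 25.9 mM × 295 mL ÷ 4070 mM = 1.88 mL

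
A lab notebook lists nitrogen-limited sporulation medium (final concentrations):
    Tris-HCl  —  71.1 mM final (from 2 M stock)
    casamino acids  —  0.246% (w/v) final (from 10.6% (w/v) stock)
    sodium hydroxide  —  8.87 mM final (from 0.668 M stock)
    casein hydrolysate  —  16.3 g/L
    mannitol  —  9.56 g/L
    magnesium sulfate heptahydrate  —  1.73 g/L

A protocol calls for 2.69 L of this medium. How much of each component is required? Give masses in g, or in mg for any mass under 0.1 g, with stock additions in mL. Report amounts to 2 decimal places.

Working volume: 2.69 L.
Tris-HCl: dilute stock: 71.1 mM × 2690 mL ÷ 2000 mM = 95.63 mL
casamino acids: C1V1 = C2V2 → 0.246% ÷ 10.6% × 2690 mL = 62.43 mL
sodium hydroxide: dilute stock: 8.87 mM × 2690 mL ÷ 668 mM = 35.72 mL
casein hydrolysate: 16.3 g/L × 2.69 L = 43.85 g
mannitol: 9.56 g/L × 2.69 L = 25.72 g
magnesium sulfate heptahydrate: 1.73 g/L × 2.69 L = 4.65 g

Tris-HCl 95.63 mL; casamino acids 62.43 mL; sodium hydroxide 35.72 mL; casein hydrolysate 43.85 g; mannitol 25.72 g; magnesium sulfate heptahydrate 4.65 g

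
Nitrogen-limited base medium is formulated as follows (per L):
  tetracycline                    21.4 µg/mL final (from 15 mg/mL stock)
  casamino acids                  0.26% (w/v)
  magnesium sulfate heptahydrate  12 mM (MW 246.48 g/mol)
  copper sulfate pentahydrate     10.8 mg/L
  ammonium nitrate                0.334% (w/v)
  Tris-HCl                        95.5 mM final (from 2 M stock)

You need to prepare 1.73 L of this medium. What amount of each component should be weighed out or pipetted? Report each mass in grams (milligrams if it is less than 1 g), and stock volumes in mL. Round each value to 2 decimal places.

tetracycline 2.47 mL; casamino acids 4.50 g; magnesium sulfate heptahydrate 5.12 g; copper sulfate pentahydrate 18.68 mg; ammonium nitrate 5.78 g; Tris-HCl 82.61 mL

Working volume: 1.73 L.
tetracycline: V = C2·V2/C1 = 21.4 µg/mL × 1730 mL ÷ 15000 µg/mL = 2.47 mL
casamino acids: 0.26 g per 100 mL × 1730 mL ÷ 100 = 4.50 g
magnesium sulfate heptahydrate: 12 mmol/L × 246.48 g/mol × 1.73 L ÷ 1000 = 5.12 g
copper sulfate pentahydrate: 10.8 mg/L × 1.73 L = 18.68 mg
ammonium nitrate: 0.334% w/v = 3.34 g/L → 3.34 × 1.73 L = 5.78 g
Tris-HCl: V = C2·V2/C1 = 95.5 mM × 1730 mL ÷ 2000 mM = 82.61 mL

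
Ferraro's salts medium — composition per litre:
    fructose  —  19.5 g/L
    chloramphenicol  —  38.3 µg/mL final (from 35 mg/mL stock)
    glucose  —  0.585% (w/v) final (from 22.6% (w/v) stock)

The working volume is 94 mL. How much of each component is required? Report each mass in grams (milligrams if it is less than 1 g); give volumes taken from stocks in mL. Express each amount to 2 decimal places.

Target volume = 94 mL = 0.094 L.
fructose: 19.5 g/L × 0.094 L = 1.83 g
chloramphenicol: dilute stock: 38.3 µg/mL × 94 mL ÷ 35000 µg/mL = 0.10 mL
glucose: C1V1 = C2V2 → 0.585% ÷ 22.6% × 94 mL = 2.43 mL

fructose 1.83 g; chloramphenicol 0.10 mL; glucose 2.43 mL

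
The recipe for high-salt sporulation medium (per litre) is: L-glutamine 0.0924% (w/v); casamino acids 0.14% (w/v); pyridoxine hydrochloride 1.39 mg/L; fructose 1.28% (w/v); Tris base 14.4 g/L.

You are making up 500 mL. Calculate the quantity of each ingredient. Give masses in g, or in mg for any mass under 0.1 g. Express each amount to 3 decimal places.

Scale factor relative to 1 L: 0.5.
L-glutamine: 0.0924 g per 100 mL × 500 mL ÷ 100 = 0.462 g
casamino acids: 0.14% w/v = 1.4 g/L → 1.4 × 0.5 L = 0.700 g
pyridoxine hydrochloride: 1.39 mg/L × 0.5 L = 0.695 mg
fructose: 1.28 g per 100 mL × 500 mL ÷ 100 = 6.400 g
Tris base: 14.4 g/L × 0.5 L = 7.200 g

L-glutamine 0.462 g; casamino acids 0.700 g; pyridoxine hydrochloride 0.695 mg; fructose 6.400 g; Tris base 7.200 g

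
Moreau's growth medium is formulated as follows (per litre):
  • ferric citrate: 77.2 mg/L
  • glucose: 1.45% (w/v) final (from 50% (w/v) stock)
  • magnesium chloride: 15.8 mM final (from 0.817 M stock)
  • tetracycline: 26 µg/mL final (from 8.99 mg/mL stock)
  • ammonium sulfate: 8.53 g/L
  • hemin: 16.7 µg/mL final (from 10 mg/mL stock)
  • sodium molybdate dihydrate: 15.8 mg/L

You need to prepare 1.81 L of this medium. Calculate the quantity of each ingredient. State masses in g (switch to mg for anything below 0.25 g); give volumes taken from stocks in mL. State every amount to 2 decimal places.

ferric citrate 139.73 mg; glucose 52.49 mL; magnesium chloride 35.00 mL; tetracycline 5.23 mL; ammonium sulfate 15.44 g; hemin 3.02 mL; sodium molybdate dihydrate 28.60 mg

Working volume: 1.81 L.
ferric citrate: 77.2 mg/L × 1.81 L = 139.73 mg
glucose: V = C2·V2/C1 = 1.45% ÷ 50% × 1810 mL = 52.49 mL
magnesium chloride: V = C2·V2/C1 = 15.8 mM × 1810 mL ÷ 817 mM = 35.00 mL
tetracycline: dilute stock: 26 µg/mL × 1810 mL ÷ 8990 µg/mL = 5.23 mL
ammonium sulfate: 8.53 g/L × 1.81 L = 15.44 g
hemin: C1V1 = C2V2 → 16.7 µg/mL × 1810 mL ÷ 10000 µg/mL = 3.02 mL
sodium molybdate dihydrate: 15.8 mg/L × 1.81 L = 28.60 mg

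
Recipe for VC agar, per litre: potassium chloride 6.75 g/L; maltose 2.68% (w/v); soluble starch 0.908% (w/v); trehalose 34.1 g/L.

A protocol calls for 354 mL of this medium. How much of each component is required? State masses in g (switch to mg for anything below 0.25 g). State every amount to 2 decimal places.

potassium chloride 2.39 g; maltose 9.49 g; soluble starch 3.21 g; trehalose 12.07 g

Target volume = 354 mL = 0.354 L.
potassium chloride: 6.75 g/L × 0.354 L = 2.39 g
maltose: 2.68 g per 100 mL × 354 mL ÷ 100 = 9.49 g
soluble starch: 0.908% w/v = 9.08 g/L → 9.08 × 0.354 L = 3.21 g
trehalose: 34.1 g/L × 0.354 L = 12.07 g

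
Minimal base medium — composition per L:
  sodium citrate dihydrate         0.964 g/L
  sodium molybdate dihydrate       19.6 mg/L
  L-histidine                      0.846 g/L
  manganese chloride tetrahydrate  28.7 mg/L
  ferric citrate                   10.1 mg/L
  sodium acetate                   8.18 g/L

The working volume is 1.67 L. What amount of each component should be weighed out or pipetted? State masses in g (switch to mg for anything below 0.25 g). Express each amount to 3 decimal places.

sodium citrate dihydrate 1.610 g; sodium molybdate dihydrate 32.732 mg; L-histidine 1.413 g; manganese chloride tetrahydrate 47.929 mg; ferric citrate 16.867 mg; sodium acetate 13.661 g

Scale factor relative to 1 L: 1.67.
sodium citrate dihydrate: 0.964 g/L × 1.67 L = 1.610 g
sodium molybdate dihydrate: 19.6 mg/L × 1.67 L = 32.732 mg
L-histidine: 0.846 g/L × 1.67 L = 1.413 g
manganese chloride tetrahydrate: 28.7 mg/L × 1.67 L = 47.929 mg
ferric citrate: 10.1 mg/L × 1.67 L = 16.867 mg
sodium acetate: 8.18 g/L × 1.67 L = 13.661 g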